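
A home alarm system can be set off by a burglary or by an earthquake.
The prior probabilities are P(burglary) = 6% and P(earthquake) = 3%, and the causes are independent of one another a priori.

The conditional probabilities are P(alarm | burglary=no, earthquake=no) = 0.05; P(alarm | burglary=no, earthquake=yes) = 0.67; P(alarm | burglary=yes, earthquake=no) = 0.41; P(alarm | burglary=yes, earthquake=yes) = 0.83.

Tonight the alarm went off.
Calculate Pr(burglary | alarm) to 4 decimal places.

Pr(burglary | alarm) ≈ 0.2822

Weight on burglary=true, given the evidence: 0.023862 + 0.001494 = 0.025356
Denominator P(alarm): 0.05*0.94*0.97 + 0.67*0.94*0.03 + 0.41*0.06*0.97 + 0.83*0.06*0.03 = 0.089840
P(burglary | alarm) = 0.025356/0.089840 ≈ 0.2822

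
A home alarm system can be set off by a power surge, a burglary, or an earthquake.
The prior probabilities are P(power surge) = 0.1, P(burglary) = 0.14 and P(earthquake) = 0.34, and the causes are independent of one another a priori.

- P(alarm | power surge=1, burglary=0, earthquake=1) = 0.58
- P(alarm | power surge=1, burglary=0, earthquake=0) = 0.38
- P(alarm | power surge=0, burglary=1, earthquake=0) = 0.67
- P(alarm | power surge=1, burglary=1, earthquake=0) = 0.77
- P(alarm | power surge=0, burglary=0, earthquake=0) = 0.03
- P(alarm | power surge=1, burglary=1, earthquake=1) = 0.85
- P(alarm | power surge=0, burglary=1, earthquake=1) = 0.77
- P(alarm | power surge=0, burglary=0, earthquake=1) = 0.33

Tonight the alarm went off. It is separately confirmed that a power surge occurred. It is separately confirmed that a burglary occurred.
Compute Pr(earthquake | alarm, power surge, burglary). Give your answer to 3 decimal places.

Weight on earthquake=true, given the evidence: 0.85×0.34 = 0.289000
Denominator P(alarm | power surge, burglary): 0.77×0.66 + 0.85×0.34 = 0.797200
P(earthquake | alarm, power surge, burglary) = 0.289000/0.797200 ≈ 0.363

Pr(earthquake | alarm, power surge, burglary) ≈ 0.363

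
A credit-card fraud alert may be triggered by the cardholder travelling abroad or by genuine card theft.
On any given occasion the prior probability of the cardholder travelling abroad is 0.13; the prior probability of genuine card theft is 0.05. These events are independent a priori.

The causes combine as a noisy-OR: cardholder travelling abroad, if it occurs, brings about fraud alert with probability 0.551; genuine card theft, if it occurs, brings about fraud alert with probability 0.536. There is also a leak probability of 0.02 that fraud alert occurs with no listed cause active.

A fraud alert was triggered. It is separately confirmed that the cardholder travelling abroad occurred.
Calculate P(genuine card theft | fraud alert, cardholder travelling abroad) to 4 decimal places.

P(genuine card theft | fraud alert, cardholder travelling abroad) ≈ 0.0696

Under noisy-OR, P(fraud alert | causes) = 1 − (1−0.02)·∏(1−qᵢ) over the active causes.
By total probability over both values of genuine card theft:
  P(fraud alert | cardholder travelling abroad) = 0.55998·0.95 + 0.795831·0.05
        = 0.531981 + 0.039792 = 0.571773
Keeping only the genuine card theft-present terms gives 0.039792, so
  P(genuine card theft | fraud alert, cardholder travelling abroad) = 0.039792 / 0.571773 ≈ 0.0696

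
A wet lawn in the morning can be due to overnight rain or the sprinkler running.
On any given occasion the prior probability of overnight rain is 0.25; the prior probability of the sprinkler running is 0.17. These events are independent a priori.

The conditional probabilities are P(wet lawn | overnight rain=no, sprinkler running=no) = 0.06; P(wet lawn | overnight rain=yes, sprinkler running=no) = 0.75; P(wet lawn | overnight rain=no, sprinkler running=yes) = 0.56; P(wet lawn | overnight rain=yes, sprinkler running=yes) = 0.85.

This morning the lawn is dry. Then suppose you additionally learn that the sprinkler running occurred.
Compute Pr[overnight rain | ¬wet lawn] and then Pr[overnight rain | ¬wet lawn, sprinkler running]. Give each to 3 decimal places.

Pr[overnight rain | ¬wet lawn] ≈ 0.083; Pr[overnight rain | ¬wet lawn, sprinkler running] ≈ 0.102

P(¬wet lawn) = 0.94*0.75*0.83 + 0.44*0.75*0.17 + 0.25*0.25*0.83 + 0.15*0.25*0.17 = 0.585150 + 0.056100 + 0.051875 + 0.006375 = 0.699500
Restricting to configurations with overnight rain present: 0.051875 + 0.006375 = 0.058250.
P(overnight rain | ¬wet lawn) = 0.058250 / 0.699500 ≈ 0.083

With the extra evidence:
Sum P(¬wet lawn|·) weighted by the priors over both values of overnight rain:
  P(¬wet lawn | sprinkler running) = 0.44×0.75 + 0.15×0.25
        = 0.330000 + 0.037500 = 0.367500
Configurations with overnight rain contribute 0.037500, so
  P(overnight rain | ¬wet lawn, sprinkler running) = 0.037500 / 0.367500 ≈ 0.102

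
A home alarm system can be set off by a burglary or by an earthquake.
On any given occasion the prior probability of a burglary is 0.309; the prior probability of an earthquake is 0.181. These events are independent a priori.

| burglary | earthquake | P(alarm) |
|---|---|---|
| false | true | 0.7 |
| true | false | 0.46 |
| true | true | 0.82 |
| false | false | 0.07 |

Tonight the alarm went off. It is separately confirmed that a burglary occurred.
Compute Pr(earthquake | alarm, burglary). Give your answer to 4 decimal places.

Pr(earthquake | alarm, burglary) ≈ 0.2826

For the numerator, keep only earthquake=true terms: 0.82*0.181 = 0.148420
Denominator P(alarm | burglary): 0.46*0.819 + 0.82*0.181 = 0.525160
P(earthquake | alarm, burglary) = 0.148420/0.525160 ≈ 0.2826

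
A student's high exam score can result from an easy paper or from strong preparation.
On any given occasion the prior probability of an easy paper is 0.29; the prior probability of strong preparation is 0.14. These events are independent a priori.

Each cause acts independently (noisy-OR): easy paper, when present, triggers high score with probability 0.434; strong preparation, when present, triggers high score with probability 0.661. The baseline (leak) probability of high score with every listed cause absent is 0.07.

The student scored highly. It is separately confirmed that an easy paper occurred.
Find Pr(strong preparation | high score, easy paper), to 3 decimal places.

Under noisy-OR, P(high score | causes) = 1 − (1−0.07)·∏(1−qᵢ) over the active causes.
Numerator (weight on configurations with strong preparation): 0.821557×0.14 = 0.115018
Normalizer over all consistent configurations: 0.47362×0.86 + 0.821557×0.14 = 0.522331
P(strong preparation | high score, easy paper) = 0.115018/0.522331 ≈ 0.220

Pr(strong preparation | high score, easy paper) ≈ 0.220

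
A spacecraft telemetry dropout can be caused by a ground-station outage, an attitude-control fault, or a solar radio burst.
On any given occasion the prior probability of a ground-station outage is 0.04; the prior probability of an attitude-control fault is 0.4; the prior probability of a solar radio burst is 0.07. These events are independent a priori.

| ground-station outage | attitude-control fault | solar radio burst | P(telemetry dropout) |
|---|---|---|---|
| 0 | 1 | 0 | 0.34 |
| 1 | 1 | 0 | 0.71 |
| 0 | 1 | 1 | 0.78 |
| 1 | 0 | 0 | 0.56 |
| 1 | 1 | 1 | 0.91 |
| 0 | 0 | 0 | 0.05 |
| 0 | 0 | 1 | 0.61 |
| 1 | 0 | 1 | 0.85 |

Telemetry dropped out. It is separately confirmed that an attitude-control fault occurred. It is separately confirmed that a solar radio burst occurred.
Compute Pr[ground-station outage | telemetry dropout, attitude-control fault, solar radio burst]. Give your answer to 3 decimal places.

Pr[ground-station outage | telemetry dropout, attitude-control fault, solar radio burst] ≈ 0.046

Enumerate both values of ground-station outage and weight by the priors:
  P(telemetry dropout | attitude-control fault, solar radio burst) = 0.78*0.96 + 0.91*0.04
        = 0.748800 + 0.036400 = 0.785200
Keeping only the ground-station outage-present terms gives 0.036400, so
  P(ground-station outage | telemetry dropout, attitude-control fault, solar radio burst) = 0.036400 / 0.785200 ≈ 0.046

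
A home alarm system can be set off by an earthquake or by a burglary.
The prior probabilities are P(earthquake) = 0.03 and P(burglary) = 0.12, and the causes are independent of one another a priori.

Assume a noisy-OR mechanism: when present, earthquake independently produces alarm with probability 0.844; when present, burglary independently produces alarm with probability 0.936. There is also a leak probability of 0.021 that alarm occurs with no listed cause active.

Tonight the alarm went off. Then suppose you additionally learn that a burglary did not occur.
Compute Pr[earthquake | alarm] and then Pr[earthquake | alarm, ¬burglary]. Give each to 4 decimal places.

Pr[earthquake | alarm] ≈ 0.1695; Pr[earthquake | alarm, ¬burglary] ≈ 0.5551

Under noisy-OR, P(alarm | causes) = 1 − (1−0.021)·∏(1−qᵢ) over the active causes.
Numerator (weight on configurations with earthquake): 0.022368 + 0.003565 = 0.025933
The normalizing constant is 0.021·0.97·0.88 + 0.937344·0.97·0.12 + 0.847276·0.03·0.88 + 0.990226·0.03·0.12 = 0.152966
P(earthquake | alarm) = 0.025933/0.152966 ≈ 0.1695

With the extra evidence:
By total probability over both values of earthquake:
  P(alarm | ¬burglary) = 0.021*0.97 + 0.847276*0.03
        = 0.020370 + 0.025418 = 0.045788
Configurations with earthquake contribute 0.025418, so
  P(earthquake | alarm, ¬burglary) = 0.025418 / 0.045788 ≈ 0.5551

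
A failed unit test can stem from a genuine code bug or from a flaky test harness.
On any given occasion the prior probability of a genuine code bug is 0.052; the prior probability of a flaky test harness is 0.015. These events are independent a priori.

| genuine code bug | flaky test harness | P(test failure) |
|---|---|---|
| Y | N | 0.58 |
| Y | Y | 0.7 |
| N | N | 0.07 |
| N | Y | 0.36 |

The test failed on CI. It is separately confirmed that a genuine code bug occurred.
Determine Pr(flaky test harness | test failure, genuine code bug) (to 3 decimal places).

Pr(flaky test harness | test failure, genuine code bug) ≈ 0.018

By total probability over both values of flaky test harness:
  P(test failure | genuine code bug) = 0.58*0.985 + 0.7*0.015
        = 0.571300 + 0.010500 = 0.581800
Keeping only the flaky test harness-present terms gives 0.010500, so
  P(flaky test harness | test failure, genuine code bug) = 0.010500 / 0.581800 ≈ 0.018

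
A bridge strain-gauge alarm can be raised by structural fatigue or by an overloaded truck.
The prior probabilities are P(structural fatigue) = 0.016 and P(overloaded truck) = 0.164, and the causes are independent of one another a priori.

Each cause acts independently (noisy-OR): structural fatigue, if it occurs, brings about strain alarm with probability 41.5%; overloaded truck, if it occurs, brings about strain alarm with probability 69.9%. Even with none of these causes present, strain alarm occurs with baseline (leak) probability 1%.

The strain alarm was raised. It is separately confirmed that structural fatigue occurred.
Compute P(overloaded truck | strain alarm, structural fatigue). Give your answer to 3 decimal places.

Under noisy-OR, P(strain alarm | causes) = 1 − (1−0.01)·∏(1−qᵢ) over the active causes.
P(strain alarm | structural fatigue) = 0.42085×0.836 + 0.825676×0.164 = 0.351831 + 0.135411 = 0.487242
The overloaded truck-present share is 0.825676×0.164 = 0.135411.
P(overloaded truck | strain alarm, structural fatigue) = 0.135411 / 0.487242 ≈ 0.278

P(overloaded truck | strain alarm, structural fatigue) ≈ 0.278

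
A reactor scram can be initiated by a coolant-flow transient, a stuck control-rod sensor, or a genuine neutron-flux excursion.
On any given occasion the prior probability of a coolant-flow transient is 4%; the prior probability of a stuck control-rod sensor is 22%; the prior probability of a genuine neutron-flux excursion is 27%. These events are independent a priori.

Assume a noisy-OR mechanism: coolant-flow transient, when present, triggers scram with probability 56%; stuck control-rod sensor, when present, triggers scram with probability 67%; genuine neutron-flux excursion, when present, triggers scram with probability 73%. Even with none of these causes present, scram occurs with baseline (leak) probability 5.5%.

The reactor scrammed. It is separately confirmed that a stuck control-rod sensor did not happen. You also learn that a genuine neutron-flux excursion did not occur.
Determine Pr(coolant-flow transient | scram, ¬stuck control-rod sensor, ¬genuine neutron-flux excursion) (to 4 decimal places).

Pr(coolant-flow transient | scram, ¬stuck control-rod sensor, ¬genuine neutron-flux excursion) ≈ 0.3068

Under noisy-OR, P(scram | causes) = 1 − (1−0.055)·∏(1−qᵢ) over the active causes.
For the numerator, keep only coolant-flow transient=true terms: 0.5842*0.04 = 0.023368
Normalizer over all consistent configurations: 0.055*0.96 + 0.5842*0.04 = 0.076168
P(coolant-flow transient | scram, ¬stuck control-rod sensor, ¬genuine neutron-flux excursion) = 0.023368/0.076168 ≈ 0.3068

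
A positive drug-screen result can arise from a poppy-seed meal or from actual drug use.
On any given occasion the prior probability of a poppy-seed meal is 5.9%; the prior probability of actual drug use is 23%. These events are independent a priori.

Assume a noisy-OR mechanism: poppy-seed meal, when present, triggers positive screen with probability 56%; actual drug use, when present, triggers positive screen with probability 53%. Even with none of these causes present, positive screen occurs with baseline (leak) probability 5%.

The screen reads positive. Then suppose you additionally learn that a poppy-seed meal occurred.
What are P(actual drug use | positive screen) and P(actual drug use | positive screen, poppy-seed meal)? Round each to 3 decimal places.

Under noisy-OR, P(positive screen | causes) = 1 − (1−0.05)·∏(1−qᵢ) over the active causes.
P(positive screen) = 0.05·0.941·0.77 + 0.5535·0.941·0.23 + 0.582·0.059·0.77 + 0.80354·0.059·0.23 = 0.036229 + 0.119794 + 0.026440 + 0.010904 = 0.193367
Restricting to configurations with actual drug use present: 0.119794 + 0.010904 = 0.130698.
Hence the posterior is 0.130698/0.193367 ≈ 0.676.

With the extra evidence:
P(positive screen | poppy-seed meal) = 0.582×0.77 + 0.80354×0.23 = 0.448140 + 0.184814 = 0.632954
The actual drug use-present share is 0.80354×0.23 = 0.184814.
P(actual drug use | positive screen, poppy-seed meal) = 0.184814 / 0.632954 ≈ 0.292
This is intercausal reasoning (explaining away): once poppy-seed meal accounts for the positive screen, actual drug use becomes less likely.

P(actual drug use | positive screen) ≈ 0.676; P(actual drug use | positive screen, poppy-seed meal) ≈ 0.292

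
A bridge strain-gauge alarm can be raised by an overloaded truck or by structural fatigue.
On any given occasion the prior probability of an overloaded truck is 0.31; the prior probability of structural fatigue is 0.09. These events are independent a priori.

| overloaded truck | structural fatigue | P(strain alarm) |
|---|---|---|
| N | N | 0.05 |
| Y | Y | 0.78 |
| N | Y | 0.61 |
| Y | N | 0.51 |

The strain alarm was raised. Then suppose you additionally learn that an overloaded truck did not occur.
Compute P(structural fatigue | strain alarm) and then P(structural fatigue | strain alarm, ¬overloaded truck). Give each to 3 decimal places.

P(strain alarm) = 0.05×0.69×0.91 + 0.61×0.69×0.09 + 0.51×0.31×0.91 + 0.78×0.31×0.09 = 0.031395 + 0.037881 + 0.143871 + 0.021762 = 0.234909
The structural fatigue-present share is 0.037881 + 0.021762 = 0.059643.
Hence the posterior is 0.059643/0.234909 ≈ 0.254.

With the extra evidence:
For the numerator, keep only structural fatigue=true terms: 0.61×0.09 = 0.054900
Denominator P(strain alarm | ¬overloaded truck): 0.05×0.91 + 0.61×0.09 = 0.100400
Posterior = 0.054900 / 0.100400 ≈ 0.547
With overloaded truck excluded, structural fatigue must carry more of the explanatory weight for the strain alarm.

P(structural fatigue | strain alarm) ≈ 0.254; P(structural fatigue | strain alarm, ¬overloaded truck) ≈ 0.547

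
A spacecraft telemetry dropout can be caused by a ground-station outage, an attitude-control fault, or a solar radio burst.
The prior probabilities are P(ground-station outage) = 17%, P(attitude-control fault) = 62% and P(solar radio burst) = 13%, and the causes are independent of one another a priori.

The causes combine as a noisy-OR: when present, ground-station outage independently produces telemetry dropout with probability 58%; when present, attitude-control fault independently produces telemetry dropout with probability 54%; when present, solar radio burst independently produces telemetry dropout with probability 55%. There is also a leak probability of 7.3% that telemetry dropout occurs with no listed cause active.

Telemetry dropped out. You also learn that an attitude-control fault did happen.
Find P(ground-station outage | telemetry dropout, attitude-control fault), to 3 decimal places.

Under noisy-OR, P(telemetry dropout | causes) = 1 − (1−0.073)·∏(1−qᵢ) over the active causes.
Sum P(telemetry dropout|·) weighted by the priors over the 4 (ground-station outage, solar radio burst) configurations:
  P(telemetry dropout | attitude-control fault) = 0.57358×0.83×0.87 + 0.808111×0.83×0.13 + 0.820904×0.17×0.87 + 0.919407×0.17×0.13
        = 0.414182 + 0.087195 + 0.121412 + 0.020319 = 0.643108
Keeping only the ground-station outage-present terms gives 0.141731, so
  P(ground-station outage | telemetry dropout, attitude-control fault) = 0.141731 / 0.643108 ≈ 0.220

P(ground-station outage | telemetry dropout, attitude-control fault) ≈ 0.220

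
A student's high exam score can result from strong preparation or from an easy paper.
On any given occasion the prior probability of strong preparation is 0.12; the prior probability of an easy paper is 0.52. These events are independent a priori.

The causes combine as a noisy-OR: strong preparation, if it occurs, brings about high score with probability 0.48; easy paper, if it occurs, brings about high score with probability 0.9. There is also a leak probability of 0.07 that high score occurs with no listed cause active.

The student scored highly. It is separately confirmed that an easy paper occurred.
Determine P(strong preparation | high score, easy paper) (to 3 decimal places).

Under noisy-OR, P(high score | causes) = 1 − (1−0.07)·∏(1−qᵢ) over the active causes.
Enumerate both values of strong preparation and weight by the priors:
  P(high score | easy paper) = 0.907×0.88 + 0.95164×0.12
        = 0.798160 + 0.114197 = 0.912357
Configurations with strong preparation contribute 0.114197, so
  P(strong preparation | high score, easy paper) = 0.114197 / 0.912357 ≈ 0.125

P(strong preparation | high score, easy paper) ≈ 0.125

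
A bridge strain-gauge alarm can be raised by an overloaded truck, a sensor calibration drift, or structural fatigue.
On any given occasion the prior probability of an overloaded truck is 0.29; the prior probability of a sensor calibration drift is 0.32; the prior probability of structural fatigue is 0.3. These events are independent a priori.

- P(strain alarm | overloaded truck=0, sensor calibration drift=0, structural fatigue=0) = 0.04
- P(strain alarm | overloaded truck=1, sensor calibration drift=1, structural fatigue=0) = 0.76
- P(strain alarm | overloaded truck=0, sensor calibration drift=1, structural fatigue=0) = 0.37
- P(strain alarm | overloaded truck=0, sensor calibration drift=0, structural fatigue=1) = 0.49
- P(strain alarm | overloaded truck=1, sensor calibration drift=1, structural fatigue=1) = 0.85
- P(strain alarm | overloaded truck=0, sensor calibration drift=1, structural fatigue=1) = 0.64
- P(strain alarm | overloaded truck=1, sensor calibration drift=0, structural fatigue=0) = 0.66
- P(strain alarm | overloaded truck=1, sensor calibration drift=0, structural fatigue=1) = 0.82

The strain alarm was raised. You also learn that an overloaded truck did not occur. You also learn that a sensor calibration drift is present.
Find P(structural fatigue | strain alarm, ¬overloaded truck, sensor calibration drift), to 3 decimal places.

P(structural fatigue | strain alarm, ¬overloaded truck, sensor calibration drift) ≈ 0.426

Weight on structural fatigue=true, given the evidence: 0.64·0.3 = 0.192000
Normalizer over all consistent configurations: 0.37·0.7 + 0.64·0.3 = 0.451000
Posterior = 0.192000 / 0.451000 ≈ 0.426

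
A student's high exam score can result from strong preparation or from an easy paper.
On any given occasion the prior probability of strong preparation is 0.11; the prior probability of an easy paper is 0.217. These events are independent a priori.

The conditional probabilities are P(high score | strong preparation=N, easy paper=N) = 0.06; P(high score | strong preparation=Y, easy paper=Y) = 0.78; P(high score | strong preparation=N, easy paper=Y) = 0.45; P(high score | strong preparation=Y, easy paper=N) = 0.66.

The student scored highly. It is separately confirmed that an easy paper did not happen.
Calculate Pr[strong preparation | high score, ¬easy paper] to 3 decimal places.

Pr[strong preparation | high score, ¬easy paper] ≈ 0.576

Sum P(high score|·) weighted by the priors over both values of strong preparation:
  P(high score | ¬easy paper) = 0.06*0.89 + 0.66*0.11
        = 0.053400 + 0.072600 = 0.126000
The terms with strong preparation present sum to 0.072600, so
  P(strong preparation | high score, ¬easy paper) = 0.072600 / 0.126000 ≈ 0.576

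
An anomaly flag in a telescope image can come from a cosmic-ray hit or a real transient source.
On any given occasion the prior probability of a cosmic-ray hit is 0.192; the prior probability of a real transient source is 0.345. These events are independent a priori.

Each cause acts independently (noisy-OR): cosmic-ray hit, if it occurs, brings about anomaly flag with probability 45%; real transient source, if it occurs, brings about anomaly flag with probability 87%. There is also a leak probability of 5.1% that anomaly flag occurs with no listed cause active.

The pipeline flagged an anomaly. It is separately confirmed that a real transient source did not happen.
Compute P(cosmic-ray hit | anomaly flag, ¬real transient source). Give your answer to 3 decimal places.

P(cosmic-ray hit | anomaly flag, ¬real transient source) ≈ 0.690

Under noisy-OR, P(anomaly flag | causes) = 1 − (1−0.051)·∏(1−qᵢ) over the active causes.
Sum P(anomaly flag|·) weighted by the priors over both values of cosmic-ray hit:
  P(anomaly flag | ¬real transient source) = 0.051·0.808 + 0.47805·0.192
        = 0.041208 + 0.091786 = 0.132994
Keeping only the cosmic-ray hit-present terms gives 0.091786, so
  P(cosmic-ray hit | anomaly flag, ¬real transient source) = 0.091786 / 0.132994 ≈ 0.690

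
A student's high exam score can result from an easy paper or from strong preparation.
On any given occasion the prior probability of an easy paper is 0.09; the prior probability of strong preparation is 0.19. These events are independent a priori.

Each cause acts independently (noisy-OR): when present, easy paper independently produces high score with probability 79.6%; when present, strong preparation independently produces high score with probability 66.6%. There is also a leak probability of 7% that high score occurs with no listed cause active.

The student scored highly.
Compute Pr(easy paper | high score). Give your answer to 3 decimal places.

Pr(easy paper | high score) ≈ 0.305

Under noisy-OR, P(high score | causes) = 1 − (1−0.07)·∏(1−qᵢ) over the active causes.
P(high score) = 0.07×0.91×0.81 + 0.68938×0.91×0.19 + 0.81028×0.09×0.81 + 0.936634×0.09×0.19 = 0.051597 + 0.119194 + 0.059069 + 0.016016 = 0.245876
The easy paper-present share is 0.059069 + 0.016016 = 0.075085.
So P(easy paper | high score) = 0.075085/0.245876 ≈ 0.305.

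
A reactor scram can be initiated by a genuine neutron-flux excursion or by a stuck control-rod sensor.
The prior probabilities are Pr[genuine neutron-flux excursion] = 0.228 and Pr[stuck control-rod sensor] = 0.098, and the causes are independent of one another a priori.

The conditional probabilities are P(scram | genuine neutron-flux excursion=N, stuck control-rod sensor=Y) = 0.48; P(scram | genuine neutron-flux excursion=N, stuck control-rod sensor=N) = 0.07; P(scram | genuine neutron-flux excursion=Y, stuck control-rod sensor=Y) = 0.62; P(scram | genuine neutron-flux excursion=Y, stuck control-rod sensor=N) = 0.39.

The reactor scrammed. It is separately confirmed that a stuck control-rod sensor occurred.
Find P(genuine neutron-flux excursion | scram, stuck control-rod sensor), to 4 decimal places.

P(genuine neutron-flux excursion | scram, stuck control-rod sensor) ≈ 0.2761

P(scram | stuck control-rod sensor) = 0.48*0.772 + 0.62*0.228 = 0.370560 + 0.141360 = 0.511920
The genuine neutron-flux excursion-present share is 0.62*0.228 = 0.141360.
Hence the posterior is 0.141360/0.511920 ≈ 0.2761.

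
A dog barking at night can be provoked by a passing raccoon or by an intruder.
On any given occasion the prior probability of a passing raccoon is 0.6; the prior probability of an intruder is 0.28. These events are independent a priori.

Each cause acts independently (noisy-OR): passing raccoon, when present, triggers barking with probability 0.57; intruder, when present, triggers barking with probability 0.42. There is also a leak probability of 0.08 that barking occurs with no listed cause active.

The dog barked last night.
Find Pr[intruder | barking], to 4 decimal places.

Under noisy-OR, P(barking | causes) = 1 − (1−0.08)·∏(1−qᵢ) over the active causes.
P(barking) = 0.08·0.4·0.72 + 0.4664·0.4·0.28 + 0.6044·0.6·0.72 + 0.770552·0.6·0.28 = 0.023040 + 0.052237 + 0.261101 + 0.129453 = 0.465831
The intruder-present share is 0.052237 + 0.129453 = 0.181690.
So P(intruder | barking) = 0.181690/0.465831 ≈ 0.3900.

Pr[intruder | barking] ≈ 0.3900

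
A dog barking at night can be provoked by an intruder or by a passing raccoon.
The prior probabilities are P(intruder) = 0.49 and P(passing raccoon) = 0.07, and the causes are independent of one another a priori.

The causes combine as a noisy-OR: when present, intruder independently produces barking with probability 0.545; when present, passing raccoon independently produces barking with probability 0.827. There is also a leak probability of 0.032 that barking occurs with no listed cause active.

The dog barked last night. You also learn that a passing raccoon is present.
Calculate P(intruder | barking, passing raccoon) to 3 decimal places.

Under noisy-OR, P(barking | causes) = 1 − (1−0.032)·∏(1−qᵢ) over the active causes.
Sum P(barking|·) weighted by the priors over both values of intruder:
  P(barking | passing raccoon) = 0.832536×0.51 + 0.923804×0.49
        = 0.424593 + 0.452664 = 0.877257
Configurations with intruder contribute 0.452664, so
  P(intruder | barking, passing raccoon) = 0.452664 / 0.877257 ≈ 0.516

P(intruder | barking, passing raccoon) ≈ 0.516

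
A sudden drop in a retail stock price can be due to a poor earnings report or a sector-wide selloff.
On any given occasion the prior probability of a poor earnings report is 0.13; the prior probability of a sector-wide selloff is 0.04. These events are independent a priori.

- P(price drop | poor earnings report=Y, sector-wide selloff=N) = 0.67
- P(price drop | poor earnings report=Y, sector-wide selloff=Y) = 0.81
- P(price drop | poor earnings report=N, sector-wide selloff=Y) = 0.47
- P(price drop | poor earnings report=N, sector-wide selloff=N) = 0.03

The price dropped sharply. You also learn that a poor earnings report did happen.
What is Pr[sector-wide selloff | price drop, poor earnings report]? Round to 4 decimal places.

Sum P(price drop|·) weighted by the priors over both values of sector-wide selloff:
  P(price drop | poor earnings report) = 0.67·0.96 + 0.81·0.04
        = 0.643200 + 0.032400 = 0.675600
The terms with sector-wide selloff present sum to 0.032400, so
  P(sector-wide selloff | price drop, poor earnings report) = 0.032400 / 0.675600 ≈ 0.0480

Pr[sector-wide selloff | price drop, poor earnings report] ≈ 0.0480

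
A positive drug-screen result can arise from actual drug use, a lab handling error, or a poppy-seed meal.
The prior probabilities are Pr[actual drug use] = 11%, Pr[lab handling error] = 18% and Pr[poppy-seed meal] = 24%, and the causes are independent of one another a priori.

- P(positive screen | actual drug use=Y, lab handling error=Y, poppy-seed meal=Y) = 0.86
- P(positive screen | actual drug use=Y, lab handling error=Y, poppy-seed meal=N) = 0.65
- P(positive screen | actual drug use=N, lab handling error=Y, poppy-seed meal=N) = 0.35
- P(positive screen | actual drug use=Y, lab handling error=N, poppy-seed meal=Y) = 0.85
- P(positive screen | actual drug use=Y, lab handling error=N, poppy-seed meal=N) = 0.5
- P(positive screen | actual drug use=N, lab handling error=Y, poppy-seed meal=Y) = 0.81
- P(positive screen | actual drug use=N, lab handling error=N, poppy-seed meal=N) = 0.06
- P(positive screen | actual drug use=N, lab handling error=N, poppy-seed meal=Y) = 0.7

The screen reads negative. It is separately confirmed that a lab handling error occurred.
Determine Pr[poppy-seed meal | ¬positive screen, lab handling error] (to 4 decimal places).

Pr[poppy-seed meal | ¬positive screen, lab handling error] ≈ 0.0863

By total probability over the 4 (actual drug use, poppy-seed meal) configurations:
  P(¬positive screen | lab handling error) = 0.65×0.89×0.76 + 0.19×0.89×0.24 + 0.35×0.11×0.76 + 0.14×0.11×0.24
        = 0.439660 + 0.040584 + 0.029260 + 0.003696 = 0.513200
The terms with poppy-seed meal present sum to 0.044280, so
  P(poppy-seed meal | ¬positive screen, lab handling error) = 0.044280 / 0.513200 ≈ 0.0863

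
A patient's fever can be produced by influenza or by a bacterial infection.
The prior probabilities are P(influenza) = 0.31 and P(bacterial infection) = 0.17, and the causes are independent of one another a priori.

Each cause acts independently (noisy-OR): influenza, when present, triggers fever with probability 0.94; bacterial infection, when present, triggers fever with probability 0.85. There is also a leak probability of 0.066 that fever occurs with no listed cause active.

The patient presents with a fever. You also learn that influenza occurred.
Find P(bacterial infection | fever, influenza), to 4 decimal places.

P(bacterial infection | fever, influenza) ≈ 0.1771

Under noisy-OR, P(fever | causes) = 1 − (1−0.066)·∏(1−qᵢ) over the active causes.
Numerator (weight on configurations with bacterial infection): 0.991594*0.17 = 0.168571
The normalizing constant is 0.94396*0.83 + 0.991594*0.17 = 0.952058
Posterior = 0.168571 / 0.952058 ≈ 0.1771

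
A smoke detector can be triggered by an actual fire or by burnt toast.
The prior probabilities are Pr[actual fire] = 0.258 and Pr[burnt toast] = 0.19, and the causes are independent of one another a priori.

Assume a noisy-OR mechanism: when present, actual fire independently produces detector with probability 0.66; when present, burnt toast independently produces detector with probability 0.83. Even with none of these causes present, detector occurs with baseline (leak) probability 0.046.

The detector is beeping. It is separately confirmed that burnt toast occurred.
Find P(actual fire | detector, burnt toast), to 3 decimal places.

Under noisy-OR, P(detector | causes) = 1 − (1−0.046)·∏(1−qᵢ) over the active causes.
Enumerate both values of actual fire and weight by the priors:
  P(detector | burnt toast) = 0.83782*0.742 + 0.944859*0.258
        = 0.621662 + 0.243774 = 0.865436
Configurations with actual fire contribute 0.243774, so
  P(actual fire | detector, burnt toast) = 0.243774 / 0.865436 ≈ 0.282

P(actual fire | detector, burnt toast) ≈ 0.282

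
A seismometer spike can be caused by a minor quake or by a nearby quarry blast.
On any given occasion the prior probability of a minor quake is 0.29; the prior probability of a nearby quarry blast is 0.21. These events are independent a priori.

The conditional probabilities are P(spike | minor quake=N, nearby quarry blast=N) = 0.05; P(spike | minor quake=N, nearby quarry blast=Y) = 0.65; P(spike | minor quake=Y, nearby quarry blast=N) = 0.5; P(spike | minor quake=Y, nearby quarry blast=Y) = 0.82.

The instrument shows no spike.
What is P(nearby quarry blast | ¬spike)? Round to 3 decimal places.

P(nearby quarry blast | ¬spike) ≈ 0.089

Numerator (weight on configurations with nearby quarry blast): 0.052185 + 0.010962 = 0.063147
Denominator P(¬spike): 0.95·0.71·0.79 + 0.35·0.71·0.21 + 0.5·0.29·0.79 + 0.18·0.29·0.21 = 0.710552
Posterior = 0.063147 / 0.710552 ≈ 0.089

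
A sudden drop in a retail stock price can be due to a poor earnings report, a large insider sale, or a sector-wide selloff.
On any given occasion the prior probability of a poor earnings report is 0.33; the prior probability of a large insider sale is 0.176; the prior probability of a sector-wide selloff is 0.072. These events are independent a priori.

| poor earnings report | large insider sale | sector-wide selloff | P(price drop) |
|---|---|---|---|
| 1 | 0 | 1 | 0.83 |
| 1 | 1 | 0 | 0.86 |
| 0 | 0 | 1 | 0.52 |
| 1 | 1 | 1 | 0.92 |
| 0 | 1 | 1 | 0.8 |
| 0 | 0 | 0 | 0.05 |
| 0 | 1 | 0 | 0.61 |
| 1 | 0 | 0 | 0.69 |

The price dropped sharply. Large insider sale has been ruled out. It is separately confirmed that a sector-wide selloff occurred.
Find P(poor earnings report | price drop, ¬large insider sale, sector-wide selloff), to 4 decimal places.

P(poor earnings report | price drop, ¬large insider sale, sector-wide selloff) ≈ 0.4401

Sum P(price drop|·) weighted by the priors over both values of poor earnings report:
  P(price drop | ¬large insider sale, sector-wide selloff) = 0.52·0.67 + 0.83·0.33
        = 0.348400 + 0.273900 = 0.622300
The terms with poor earnings report present sum to 0.273900, so
  P(poor earnings report | price drop, ¬large insider sale, sector-wide selloff) = 0.273900 / 0.622300 ≈ 0.4401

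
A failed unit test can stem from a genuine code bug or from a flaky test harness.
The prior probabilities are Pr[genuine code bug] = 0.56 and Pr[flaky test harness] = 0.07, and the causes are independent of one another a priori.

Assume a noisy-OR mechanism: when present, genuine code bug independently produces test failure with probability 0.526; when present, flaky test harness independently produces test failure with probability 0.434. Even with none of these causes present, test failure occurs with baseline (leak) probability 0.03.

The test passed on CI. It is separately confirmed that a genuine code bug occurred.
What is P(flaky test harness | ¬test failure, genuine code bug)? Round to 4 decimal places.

Under noisy-OR, P(test failure | causes) = 1 − (1−0.03)·∏(1−qᵢ) over the active causes.
By total probability over both values of flaky test harness:
  P(¬test failure | genuine code bug) = 0.45978·0.93 + 0.260235·0.07
        = 0.427595 + 0.018216 = 0.445811
The terms with flaky test harness present sum to 0.018216, so
  P(flaky test harness | ¬test failure, genuine code bug) = 0.018216 / 0.445811 ≈ 0.0409

P(flaky test harness | ¬test failure, genuine code bug) ≈ 0.0409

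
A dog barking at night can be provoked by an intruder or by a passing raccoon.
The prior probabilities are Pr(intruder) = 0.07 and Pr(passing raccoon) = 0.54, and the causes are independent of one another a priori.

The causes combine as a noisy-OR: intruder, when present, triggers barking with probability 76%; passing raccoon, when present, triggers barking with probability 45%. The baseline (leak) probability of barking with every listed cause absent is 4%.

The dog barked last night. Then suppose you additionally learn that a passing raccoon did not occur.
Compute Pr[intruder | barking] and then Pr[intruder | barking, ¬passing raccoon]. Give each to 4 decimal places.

Under noisy-OR, P(barking | causes) = 1 − (1−0.04)·∏(1−qᵢ) over the active causes.
P(barking) = 0.04×0.93×0.46 + 0.472×0.93×0.54 + 0.7696×0.07×0.46 + 0.87328×0.07×0.54 = 0.017112 + 0.237038 + 0.024781 + 0.033010 = 0.311941
Of this, 0.057791 comes from 0.024781 + 0.033010 (the intruder=true cases).
Hence the posterior is 0.057791/0.311941 ≈ 0.1853.

Now condition on the additional information:
Numerator (weight on configurations with intruder): 0.7696·0.07 = 0.053872
Denominator P(barking | ¬passing raccoon): 0.04·0.93 + 0.7696·0.07 = 0.091072
P(intruder | barking, ¬passing raccoon) = 0.053872/0.091072 ≈ 0.5915
With passing raccoon excluded, intruder must carry more of the explanatory weight for the barking.

Pr[intruder | barking] ≈ 0.1853; Pr[intruder | barking, ¬passing raccoon] ≈ 0.5915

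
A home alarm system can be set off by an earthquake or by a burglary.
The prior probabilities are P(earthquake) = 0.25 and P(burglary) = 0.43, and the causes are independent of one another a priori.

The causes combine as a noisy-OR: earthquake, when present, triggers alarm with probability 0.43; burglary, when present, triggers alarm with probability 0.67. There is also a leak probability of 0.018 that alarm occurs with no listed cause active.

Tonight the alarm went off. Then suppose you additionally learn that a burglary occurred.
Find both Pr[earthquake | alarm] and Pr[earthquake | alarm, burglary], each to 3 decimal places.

Under noisy-OR, P(alarm | causes) = 1 − (1−0.018)·∏(1−qᵢ) over the active causes.
By total probability over the 4 (earthquake, burglary) configurations:
  P(alarm) = 0.018×0.75×0.57 + 0.67594×0.75×0.43 + 0.44026×0.25×0.57 + 0.815286×0.25×0.43
        = 0.007695 + 0.217991 + 0.062737 + 0.087643 = 0.376066
The terms with earthquake present sum to 0.150380, so
  P(earthquake | alarm) = 0.150380 / 0.376066 ≈ 0.400

Now also conditioning on burglary=true:
Numerator (weight on configurations with earthquake): 0.815286×0.25 = 0.203821
Denominator P(alarm | burglary): 0.67594×0.75 + 0.815286×0.25 = 0.710776
P(earthquake | alarm, burglary) = 0.203821/0.710776 ≈ 0.287

Pr[earthquake | alarm] ≈ 0.400; Pr[earthquake | alarm, burglary] ≈ 0.287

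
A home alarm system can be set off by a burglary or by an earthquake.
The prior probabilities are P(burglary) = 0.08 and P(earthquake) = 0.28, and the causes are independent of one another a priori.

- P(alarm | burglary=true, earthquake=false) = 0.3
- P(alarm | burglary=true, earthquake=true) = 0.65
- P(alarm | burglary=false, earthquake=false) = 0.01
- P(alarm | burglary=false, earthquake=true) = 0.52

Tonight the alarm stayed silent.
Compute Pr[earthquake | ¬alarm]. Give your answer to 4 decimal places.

P(¬alarm) = 0.99·0.92·0.72 + 0.48·0.92·0.28 + 0.7·0.08·0.72 + 0.35·0.08·0.28 = 0.655776 + 0.123648 + 0.040320 + 0.007840 = 0.827584
Restricting to configurations with earthquake present: 0.123648 + 0.007840 = 0.131488.
Hence the posterior is 0.131488/0.827584 ≈ 0.1589.

Pr[earthquake | ¬alarm] ≈ 0.1589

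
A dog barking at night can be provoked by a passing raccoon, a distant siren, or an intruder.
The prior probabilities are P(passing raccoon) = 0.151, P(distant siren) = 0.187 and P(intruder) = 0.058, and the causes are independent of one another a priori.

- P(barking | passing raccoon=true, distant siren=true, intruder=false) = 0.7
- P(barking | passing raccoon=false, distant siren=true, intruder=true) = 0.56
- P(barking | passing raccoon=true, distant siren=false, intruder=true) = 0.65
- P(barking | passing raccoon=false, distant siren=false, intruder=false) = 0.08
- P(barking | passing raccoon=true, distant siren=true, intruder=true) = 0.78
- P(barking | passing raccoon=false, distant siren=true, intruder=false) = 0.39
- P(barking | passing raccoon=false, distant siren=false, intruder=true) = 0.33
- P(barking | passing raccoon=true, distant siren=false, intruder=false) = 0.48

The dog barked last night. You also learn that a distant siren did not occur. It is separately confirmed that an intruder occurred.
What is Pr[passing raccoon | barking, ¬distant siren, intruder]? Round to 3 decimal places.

P(barking | ¬distant siren, intruder) = 0.33*0.849 + 0.65*0.151 = 0.280170 + 0.098150 = 0.378320
Restricting to configurations with passing raccoon present: 0.65*0.151 = 0.098150.
Hence the posterior is 0.098150/0.378320 ≈ 0.259.

Pr[passing raccoon | barking, ¬distant siren, intruder] ≈ 0.259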